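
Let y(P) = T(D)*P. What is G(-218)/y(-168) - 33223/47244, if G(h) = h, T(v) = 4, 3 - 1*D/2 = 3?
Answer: -167037/440944 ≈ -0.37882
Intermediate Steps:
D = 0 (D = 6 - 2*3 = 6 - 6 = 0)
y(P) = 4*P
G(-218)/y(-168) - 33223/47244 = -218/(4*(-168)) - 33223/47244 = -218/(-672) - 33223*1/47244 = -218*(-1/672) - 33223/47244 = 109/336 - 33223/47244 = -167037/440944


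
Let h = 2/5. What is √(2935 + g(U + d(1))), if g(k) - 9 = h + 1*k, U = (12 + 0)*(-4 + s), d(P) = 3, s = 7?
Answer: √74585/5 ≈ 54.620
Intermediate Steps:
h = ⅖ (h = 2*(⅕) = ⅖ ≈ 0.40000)
U = 36 (U = (12 + 0)*(-4 + 7) = 12*3 = 36)
g(k) = 47/5 + k (g(k) = 9 + (⅖ + 1*k) = 9 + (⅖ + k) = 47/5 + k)
√(2935 + g(U + d(1))) = √(2935 + (47/5 + (36 + 3))) = √(2935 + (47/5 + 39)) = √(2935 + 242/5) = √(14917/5) = √74585/5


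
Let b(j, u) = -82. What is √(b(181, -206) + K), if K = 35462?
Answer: 2*√8845 ≈ 188.10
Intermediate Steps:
√(b(181, -206) + K) = √(-82 + 35462) = √35380 = 2*√8845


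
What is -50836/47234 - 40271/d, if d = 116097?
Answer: -3902033753/2741862849 ≈ -1.4231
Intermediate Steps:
-50836/47234 - 40271/d = -50836/47234 - 40271/116097 = -50836*1/47234 - 40271*1/116097 = -25418/23617 - 40271/116097 = -3902033753/2741862849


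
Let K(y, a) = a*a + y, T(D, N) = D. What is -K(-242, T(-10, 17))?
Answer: 142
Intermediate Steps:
K(y, a) = y + a² (K(y, a) = a² + y = y + a²)
-K(-242, T(-10, 17)) = -(-242 + (-10)²) = -(-242 + 100) = -1*(-142) = 142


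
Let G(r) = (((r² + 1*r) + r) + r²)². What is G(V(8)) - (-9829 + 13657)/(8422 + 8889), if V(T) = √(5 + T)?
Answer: 12598580/17311 + 104*√13 ≈ 1102.8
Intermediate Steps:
G(r) = (2*r + 2*r²)² (G(r) = (((r² + r) + r) + r²)² = (((r + r²) + r) + r²)² = ((r² + 2*r) + r²)² = (2*r + 2*r²)²)
G(V(8)) - (-9829 + 13657)/(8422 + 8889) = 4*(√(5 + 8))²*(1 + √(5 + 8))² - (-9829 + 13657)/(8422 + 8889) = 4*(√13)²*(1 + √13)² - 3828/17311 = 4*13*(1 + √13)² - 3828/17311 = 52*(1 + √13)² - 1*3828/17311 = 52*(1 + √13)² - 3828/17311 = -3828/17311 + 52*(1 + √13)²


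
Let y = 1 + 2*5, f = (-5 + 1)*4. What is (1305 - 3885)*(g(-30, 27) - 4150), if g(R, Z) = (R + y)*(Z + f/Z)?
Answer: 108013420/9 ≈ 1.2001e+7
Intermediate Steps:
f = -16 (f = -4*4 = -16)
y = 11 (y = 1 + 10 = 11)
g(R, Z) = (11 + R)*(Z - 16/Z) (g(R, Z) = (R + 11)*(Z - 16/Z) = (11 + R)*(Z - 16/Z))
(1305 - 3885)*(g(-30, 27) - 4150) = (1305 - 3885)*((-176 - 16*(-30) + 27**2*(11 - 30))/27 - 4150) = -2580*((-176 + 480 + 729*(-19))/27 - 4150) = -2580*((-176 + 480 - 13851)/27 - 4150) = -2580*((1/27)*(-13547) - 4150) = -2580*(-13547/27 - 4150) = -2580*(-125597/27) = 108013420/9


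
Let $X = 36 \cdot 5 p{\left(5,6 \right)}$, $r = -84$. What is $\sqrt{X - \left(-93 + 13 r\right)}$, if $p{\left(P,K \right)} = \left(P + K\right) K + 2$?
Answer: $5 \sqrt{537} \approx 115.87$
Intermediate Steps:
$p{\left(P,K \right)} = 2 + K \left(K + P\right)$ ($p{\left(P,K \right)} = \left(K + P\right) K + 2 = K \left(K + P\right) + 2 = 2 + K \left(K + P\right)$)
$X = 12240$ ($X = 36 \cdot 5 \left(2 + 6^{2} + 6 \cdot 5\right) = 180 \left(2 + 36 + 30\right) = 180 \cdot 68 = 12240$)
$\sqrt{X - \left(-93 + 13 r\right)} = \sqrt{12240 + \left(\left(-13\right) \left(-84\right) + 93\right)} = \sqrt{12240 + \left(1092 + 93\right)} = \sqrt{12240 + 1185} = \sqrt{13425} = 5 \sqrt{537}$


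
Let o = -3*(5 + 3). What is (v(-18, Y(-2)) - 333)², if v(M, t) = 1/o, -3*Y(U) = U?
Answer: 63888049/576 ≈ 1.1092e+5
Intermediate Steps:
o = -24 (o = -3*8 = -24)
Y(U) = -U/3
v(M, t) = -1/24 (v(M, t) = 1/(-24) = -1/24)
(v(-18, Y(-2)) - 333)² = (-1/24 - 333)² = (-7993/24)² = 63888049/576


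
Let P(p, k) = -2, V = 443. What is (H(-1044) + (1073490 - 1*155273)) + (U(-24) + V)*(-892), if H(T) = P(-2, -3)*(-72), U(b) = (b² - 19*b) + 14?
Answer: -409827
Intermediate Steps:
U(b) = 14 + b² - 19*b
H(T) = 144 (H(T) = -2*(-72) = 144)
(H(-1044) + (1073490 - 1*155273)) + (U(-24) + V)*(-892) = (144 + (1073490 - 1*155273)) + ((14 + (-24)² - 19*(-24)) + 443)*(-892) = (144 + (1073490 - 155273)) + ((14 + 576 + 456) + 443)*(-892) = (144 + 918217) + (1046 + 443)*(-892) = 918361 + 1489*(-892) = 918361 - 1328188 = -409827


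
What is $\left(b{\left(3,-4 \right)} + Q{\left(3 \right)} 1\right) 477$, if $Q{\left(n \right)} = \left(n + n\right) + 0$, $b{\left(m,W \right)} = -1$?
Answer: $2385$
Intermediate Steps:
$Q{\left(n \right)} = 2 n$ ($Q{\left(n \right)} = 2 n + 0 = 2 n$)
$\left(b{\left(3,-4 \right)} + Q{\left(3 \right)} 1\right) 477 = \left(-1 + 2 \cdot 3 \cdot 1\right) 477 = \left(-1 + 6 \cdot 1\right) 477 = \left(-1 + 6\right) 477 = 5 \cdot 477 = 2385$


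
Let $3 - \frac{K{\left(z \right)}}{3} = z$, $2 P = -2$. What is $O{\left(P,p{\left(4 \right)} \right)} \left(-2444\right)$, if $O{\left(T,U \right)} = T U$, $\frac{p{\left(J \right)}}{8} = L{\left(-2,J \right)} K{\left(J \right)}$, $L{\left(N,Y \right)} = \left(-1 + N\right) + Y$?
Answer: $-58656$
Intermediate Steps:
$P = -1$ ($P = \frac{1}{2} \left(-2\right) = -1$)
$K{\left(z \right)} = 9 - 3 z$
$L{\left(N,Y \right)} = -1 + N + Y$
$p{\left(J \right)} = 8 \left(-3 + J\right) \left(9 - 3 J\right)$ ($p{\left(J \right)} = 8 \left(-1 - 2 + J\right) \left(9 - 3 J\right) = 8 \left(-3 + J\right) \left(9 - 3 J\right)$)
$O{\left(P,p{\left(4 \right)} \right)} \left(-2444\right) = - \left(-24\right) \left(-3 + 4\right)^{2} \left(-2444\right) = - \left(-24\right) 1^{2} \left(-2444\right) = - \left(-24\right) 1 \left(-2444\right) = \left(-1\right) \left(-24\right) \left(-2444\right) = 24 \left(-2444\right) = -58656$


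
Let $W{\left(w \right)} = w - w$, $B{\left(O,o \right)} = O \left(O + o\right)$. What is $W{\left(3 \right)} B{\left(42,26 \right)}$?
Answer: $0$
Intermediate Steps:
$W{\left(w \right)} = 0$
$W{\left(3 \right)} B{\left(42,26 \right)} = 0 \cdot 42 \left(42 + 26\right) = 0 \cdot 42 \cdot 68 = 0 \cdot 2856 = 0$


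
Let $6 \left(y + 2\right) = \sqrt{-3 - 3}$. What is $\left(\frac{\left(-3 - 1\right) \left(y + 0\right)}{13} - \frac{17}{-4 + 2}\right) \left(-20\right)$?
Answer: $- \frac{2370}{13} + \frac{40 i \sqrt{6}}{39} \approx -182.31 + 2.5123 i$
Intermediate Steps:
$y = -2 + \frac{i \sqrt{6}}{6}$ ($y = -2 + \frac{\sqrt{-3 - 3}}{6} = -2 + \frac{\sqrt{-6}}{6} = -2 + \frac{i \sqrt{6}}{6} \approx -2.0 + 0.40825 i$)
$\left(\frac{\left(-3 - 1\right) \left(y + 0\right)}{13} - \frac{17}{-4 + 2}\right) \left(-20\right) = \left(\frac{\left(-3 - 1\right) \left(\left(-2 + \frac{i \sqrt{6}}{6}\right) + 0\right)}{13} - \frac{17}{-4 + 2}\right) \left(-20\right) = \left(- 4 \left(-2 + \frac{i \sqrt{6}}{6}\right) \frac{1}{13} - \frac{17}{-2}\right) \left(-20\right) = \left(\left(8 - \frac{2 i \sqrt{6}}{3}\right) \frac{1}{13} - - \frac{17}{2}\right) \left(-20\right) = \left(\left(\frac{8}{13} - \frac{2 i \sqrt{6}}{39}\right) + \frac{17}{2}\right) \left(-20\right) = \left(\frac{237}{26} - \frac{2 i \sqrt{6}}{39}\right) \left(-20\right) = - \frac{2370}{13} + \frac{40 i \sqrt{6}}{39}$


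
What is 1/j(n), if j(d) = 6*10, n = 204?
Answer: 1/60 ≈ 0.016667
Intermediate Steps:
j(d) = 60
1/j(n) = 1/60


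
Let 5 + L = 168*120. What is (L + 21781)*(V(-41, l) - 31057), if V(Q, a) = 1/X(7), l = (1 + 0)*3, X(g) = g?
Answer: -9116802528/7 ≈ -1.3024e+9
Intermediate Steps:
l = 3 (l = 1*3 = 3)
L = 20155 (L = -5 + 168*120 = -5 + 20160 = 20155)
V(Q, a) = 1/7
(L + 21781)*(V(-41, l) - 31057) = (20155 + 21781)*(1/7 - 31057) = 41936*(-217398/7) = -9116802528/7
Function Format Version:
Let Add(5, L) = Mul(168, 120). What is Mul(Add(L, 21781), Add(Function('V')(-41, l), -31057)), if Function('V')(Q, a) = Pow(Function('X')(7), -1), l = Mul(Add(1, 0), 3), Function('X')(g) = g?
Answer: Rational(-9116802528, 7) ≈ -1.3024e+9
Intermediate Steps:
l = 3 (l = Mul(1, 3) = 3)
L = 20155 (L = Add(-5, Mul(168, 120)) = Add(-5, 20160) = 20155)
Function('V')(Q, a) = Rational(1, 7) (Function('V')(Q, a) = Pow(7, -1) = Rational(1, 7))
Mul(Add(L, 21781), Add(Function('V')(-41, l), -31057)) = Mul(Add(20155, 21781), Add(Rational(1, 7), -31057)) = Mul(41936, Rational(-217398, 7)) = Rational(-9116802528, 7)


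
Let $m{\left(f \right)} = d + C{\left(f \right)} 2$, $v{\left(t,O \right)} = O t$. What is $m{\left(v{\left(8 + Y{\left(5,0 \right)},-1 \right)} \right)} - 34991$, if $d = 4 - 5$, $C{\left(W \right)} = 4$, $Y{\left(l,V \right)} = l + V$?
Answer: $-34984$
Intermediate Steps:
$Y{\left(l,V \right)} = V + l$
$d = -1$
$m{\left(f \right)} = 7$ ($m{\left(f \right)} = -1 + 4 \cdot 2 = -1 + 8 = 7$)
$m{\left(v{\left(8 + Y{\left(5,0 \right)},-1 \right)} \right)} - 34991 = 7 - 34991 = -34984$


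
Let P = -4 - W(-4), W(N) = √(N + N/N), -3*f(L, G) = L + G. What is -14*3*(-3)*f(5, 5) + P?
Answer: -424 - I*√3 ≈ -424.0 - 1.732*I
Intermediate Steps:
f(L, G) = -G/3 - L/3 (f(L, G) = -(L + G)/3 = -(G + L)/3 = -G/3 - L/3)
W(N) = √(1 + N) (W(N) = √(N + 1) = √(1 + N))
P = -4 - I*√3 (P = -4 - √(1 - 4) = -4 - √(-3) = -4 - I*√3 ≈ -4.0 - 1.732*I)
-14*3*(-3)*f(5, 5) + P = -14*3*(-3)*(-⅓*5 - ⅓*5) + (-4 - I*√3) = -(-126)*(-5/3 - 5/3) + (-4 - I*√3) = -(-126)*(-10)/3 + (-4 - I*√3) = -14*30 + (-4 - I*√3) = -420 + (-4 - I*√3) = -424 - I*√3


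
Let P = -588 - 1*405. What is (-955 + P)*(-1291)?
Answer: 2514868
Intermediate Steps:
P = -993 (P = -588 - 405 = -993)
(-955 + P)*(-1291) = (-955 - 993)*(-1291) = -1948*(-1291) = 2514868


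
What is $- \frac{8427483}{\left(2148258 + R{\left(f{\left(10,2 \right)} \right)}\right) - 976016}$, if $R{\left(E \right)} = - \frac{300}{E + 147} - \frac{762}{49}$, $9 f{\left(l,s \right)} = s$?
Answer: $- \frac{21886173351}{3044266796} \approx -7.1893$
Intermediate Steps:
$f{\left(l,s \right)} = \frac{s}{9}$
$R{\left(E \right)} = - \frac{762}{49} - \frac{300}{147 + E}$ ($R{\left(E \right)} = - \frac{300}{147 + E} - \frac{762}{49} = - \frac{762}{49} - \frac{300}{147 + E}$)
$- \frac{8427483}{\left(2148258 + R{\left(f{\left(10,2 \right)} \right)}\right) - 976016} = - \frac{8427483}{\left(2148258 + \frac{6 \left(-21119 - 127 \cdot \frac{1}{9} \cdot 2\right)}{49 \left(147 + \frac{1}{9} \cdot 2\right)}\right) - 976016} = - \frac{8427483}{\left(2148258 + \frac{6 \left(-21119 - \frac{254}{9}\right)}{49 \left(147 + \frac{2}{9}\right)}\right) - 976016} = - \frac{8427483}{\left(2148258 + \frac{6 \left(-21119 - \frac{254}{9}\right)}{49 \cdot \frac{1325}{9}}\right) - 976016} = - \frac{8427483}{\left(2148258 + \frac{6}{49} \cdot \frac{9}{1325} \left(- \frac{190325}{9}\right)\right) - 976016} = - \frac{8427483}{\left(2148258 - \frac{45678}{2597}\right) - 976016} = - \frac{8427483}{\frac{5578980348}{2597} - 976016} = - \frac{8427483}{\frac{3044266796}{2597}} = \left(-8427483\right) \frac{2597}{3044266796} = - \frac{21886173351}{3044266796}$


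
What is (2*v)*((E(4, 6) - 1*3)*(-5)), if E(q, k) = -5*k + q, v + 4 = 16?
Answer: 3480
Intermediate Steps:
v = 12 (v = -4 + 16 = 12)
E(q, k) = q - 5*k
(2*v)*((E(4, 6) - 1*3)*(-5)) = (2*12)*(((4 - 5*6) - 1*3)*(-5)) = 24*(((4 - 30) - 3)*(-5)) = 24*((-26 - 3)*(-5)) = 24*(-29*(-5)) = 24*145 = 3480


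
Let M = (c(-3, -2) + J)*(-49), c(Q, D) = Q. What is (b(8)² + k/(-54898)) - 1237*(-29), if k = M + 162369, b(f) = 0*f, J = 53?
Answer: 1969196035/54898 ≈ 35870.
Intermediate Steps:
M = -2450 (M = (-3 + 53)*(-49) = 50*(-49) = -2450)
b(f) = 0
k = 159919 (k = -2450 + 162369 = 159919)
(b(8)² + k/(-54898)) - 1237*(-29) = (0² + 159919/(-54898)) - 1237*(-29) = (0 + 159919*(-1/54898)) + 35873 = (0 - 159919/54898) + 35873 = -159919/54898 + 35873 = 1969196035/54898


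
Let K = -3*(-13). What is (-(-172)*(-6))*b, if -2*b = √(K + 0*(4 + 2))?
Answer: 516*√39 ≈ 3222.4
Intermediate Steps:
K = 39
b = -√39/2 (b = -√(39 + 0*(4 + 2))/2 = -√(39 + 0*6)/2 = -√(39 + 0)/2 = -√39/2 ≈ -3.1225)
(-(-172)*(-6))*b = (-(-172)*(-6))*(-√39/2) = (-43*24)*(-√39/2) = -(-516)*√39 = 516*√39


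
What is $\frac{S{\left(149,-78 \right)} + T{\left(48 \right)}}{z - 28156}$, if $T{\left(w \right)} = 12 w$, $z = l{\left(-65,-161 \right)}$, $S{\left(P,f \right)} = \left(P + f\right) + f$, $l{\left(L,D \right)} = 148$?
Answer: $- \frac{569}{28008} \approx -0.020316$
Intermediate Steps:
$S{\left(P,f \right)} = P + 2 f$
$z = 148$
$\frac{S{\left(149,-78 \right)} + T{\left(48 \right)}}{z - 28156} = \frac{\left(149 + 2 \left(-78\right)\right) + 12 \cdot 48}{148 - 28156} = \frac{\left(149 - 156\right) + 576}{-28008} = \left(-7 + 576\right) \left(- \frac{1}{28008}\right) = 569 \left(- \frac{1}{28008}\right) = - \frac{569}{28008}$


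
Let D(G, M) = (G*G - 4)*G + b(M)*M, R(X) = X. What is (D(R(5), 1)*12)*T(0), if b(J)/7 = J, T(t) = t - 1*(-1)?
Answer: 1344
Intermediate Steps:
T(t) = 1 + t (T(t) = t + 1 = 1 + t)
b(J) = 7*J
D(G, M) = 7*M² + G*(-4 + G²) (D(G, M) = (G*G - 4)*G + (7*M)*M = (G² - 4)*G + 7*M² = (-4 + G²)*G + 7*M² = G*(-4 + G²) + 7*M² = 7*M² + G*(-4 + G²))
(D(R(5), 1)*12)*T(0) = ((5³ - 4*5 + 7*1²)*12)*(1 + 0) = ((125 - 20 + 7*1)*12)*1 = ((125 - 20 + 7)*12)*1 = (112*12)*1 = 1344*1 = 1344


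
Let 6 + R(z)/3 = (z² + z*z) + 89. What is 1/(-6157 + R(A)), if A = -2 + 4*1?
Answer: -1/5884 ≈ -0.00016995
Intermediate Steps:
A = 2 (A = -2 + 4 = 2)
R(z) = 249 + 6*z² (R(z) = -18 + 3*((z² + z*z) + 89) = -18 + 3*((z² + z²) + 89) = -18 + 3*(2*z² + 89) = -18 + 3*(89 + 2*z²) = -18 + (267 + 6*z²) = 249 + 6*z²)
1/(-6157 + R(A)) = 1/(-6157 + (249 + 6*2²)) = 1/(-6157 + (249 + 6*4)) = 1/(-6157 + (249 + 24)) = 1/(-6157 + 273) = 1/(-5884) = -1/5884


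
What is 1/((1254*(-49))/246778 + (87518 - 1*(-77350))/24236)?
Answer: 106801993/699939108 ≈ 0.15259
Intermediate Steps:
1/((1254*(-49))/246778 + (87518 - 1*(-77350))/24236) = 1/(-61446*1/246778 + (87518 + 77350)*(1/24236)) = 1/(-4389/17627 + 164868*(1/24236)) = 1/(-4389/17627 + 41217/6059) = 1/(699939108/106801993) = 106801993/699939108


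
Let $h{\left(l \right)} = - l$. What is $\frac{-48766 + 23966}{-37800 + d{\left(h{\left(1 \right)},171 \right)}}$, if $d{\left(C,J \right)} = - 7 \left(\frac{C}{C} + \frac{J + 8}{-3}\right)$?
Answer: $\frac{9300}{14021} \approx 0.66329$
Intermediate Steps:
$d{\left(C,J \right)} = \frac{35}{3} + \frac{7 J}{3}$ ($d{\left(C,J \right)} = - 7 \left(1 + \left(8 + J\right) \left(- \frac{1}{3}\right)\right) = - 7 \left(1 - \left(\frac{8}{3} + \frac{J}{3}\right)\right) = - 7 \left(- \frac{5}{3} - \frac{J}{3}\right) = \frac{35}{3} + \frac{7 J}{3}$)
$\frac{-48766 + 23966}{-37800 + d{\left(h{\left(1 \right)},171 \right)}} = \frac{-48766 + 23966}{-37800 + \left(\frac{35}{3} + \frac{7}{3} \cdot 171\right)} = - \frac{24800}{-37800 + \left(\frac{35}{3} + 399\right)} = - \frac{24800}{-37800 + \frac{1232}{3}} = - \frac{24800}{- \frac{112168}{3}} = \left(-24800\right) \left(- \frac{3}{112168}\right) = \frac{9300}{14021}$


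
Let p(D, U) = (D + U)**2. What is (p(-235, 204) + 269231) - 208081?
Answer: 62111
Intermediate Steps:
(p(-235, 204) + 269231) - 208081 = ((-235 + 204)**2 + 269231) - 208081 = ((-31)**2 + 269231) - 208081 = (961 + 269231) - 208081 = 270192 - 208081 = 62111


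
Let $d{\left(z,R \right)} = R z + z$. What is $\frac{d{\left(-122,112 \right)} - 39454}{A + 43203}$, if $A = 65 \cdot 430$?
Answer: $- \frac{53240}{71153} \approx -0.74825$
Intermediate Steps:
$d{\left(z,R \right)} = z + R z$
$A = 27950$
$\frac{d{\left(-122,112 \right)} - 39454}{A + 43203} = \frac{- 122 \left(1 + 112\right) - 39454}{27950 + 43203} = \frac{\left(-122\right) 113 - 39454}{71153} = \left(-13786 - 39454\right) \frac{1}{71153} = \left(-53240\right) \frac{1}{71153} = - \frac{53240}{71153}$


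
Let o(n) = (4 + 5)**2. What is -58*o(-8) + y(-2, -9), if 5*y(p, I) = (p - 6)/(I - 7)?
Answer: -46979/10 ≈ -4697.9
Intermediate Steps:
o(n) = 81 (o(n) = 9**2 = 81)
y(p, I) = (-6 + p)/(5*(-7 + I)) (y(p, I) = ((p - 6)/(I - 7))/5 = ((-6 + p)/(-7 + I))/5 = (-6 + p)/(5*(-7 + I)))
-58*o(-8) + y(-2, -9) = -58*81 + (-6 - 2)/(5*(-7 - 9)) = -4698 + (1/5)*(-8)/(-16) = -4698 + (1/5)*(-1/16)*(-8) = -4698 + 1/10 = -46979/10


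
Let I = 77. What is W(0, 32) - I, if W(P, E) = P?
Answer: -77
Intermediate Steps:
W(0, 32) - I = 0 - 1*77 = 0 - 77 = -77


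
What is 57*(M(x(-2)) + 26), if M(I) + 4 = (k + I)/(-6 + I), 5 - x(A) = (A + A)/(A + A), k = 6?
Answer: 969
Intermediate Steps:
x(A) = 4 (x(A) = 5 - (A + A)/(A + A) = 5 - 2*A/(2*A) = 5 - 2*A*1/(2*A) = 5 - 1*1 = 5 - 1 = 4)
M(I) = -4 + (6 + I)/(-6 + I)
57*(M(x(-2)) + 26) = 57*(3*(10 - 1*4)/(-6 + 4) + 26) = 57*(3*(10 - 4)/(-2) + 26) = 57*(3*(-1/2)*6 + 26) = 57*(-9 + 26) = 57*17 = 969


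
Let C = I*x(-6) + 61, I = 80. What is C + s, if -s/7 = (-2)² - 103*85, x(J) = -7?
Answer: 60758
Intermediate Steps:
s = 61257 (s = -7*((-2)² - 103*85) = -7*(4 - 8755) = -7*(-8751) = 61257)
C = -499 (C = 80*(-7) + 61 = -560 + 61 = -499)
C + s = -499 + 61257 = 60758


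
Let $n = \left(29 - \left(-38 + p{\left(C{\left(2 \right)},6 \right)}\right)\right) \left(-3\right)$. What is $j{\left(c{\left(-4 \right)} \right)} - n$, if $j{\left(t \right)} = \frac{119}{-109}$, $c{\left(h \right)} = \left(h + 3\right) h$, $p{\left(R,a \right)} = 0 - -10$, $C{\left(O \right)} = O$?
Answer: $\frac{18520}{109} \approx 169.91$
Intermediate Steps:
$p{\left(R,a \right)} = 10$ ($p{\left(R,a \right)} = 0 + 10 = 10$)
$c{\left(h \right)} = h \left(3 + h\right)$ ($c{\left(h \right)} = \left(3 + h\right) h = h \left(3 + h\right)$)
$n = -171$ ($n = \left(29 + \left(38 - 10\right)\right) \left(-3\right) = \left(29 + 28\right) \left(-3\right) = 57 \left(-3\right) = -171$)
$j{\left(t \right)} = - \frac{119}{109}$ ($j{\left(t \right)} = 119 \left(- \frac{1}{109}\right) = - \frac{119}{109}$)
$j{\left(c{\left(-4 \right)} \right)} - n = - \frac{119}{109} - -171 = - \frac{119}{109} + 171 = \frac{18520}{109}$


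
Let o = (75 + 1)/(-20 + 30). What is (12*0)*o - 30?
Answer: -30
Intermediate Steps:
o = 38/5 (o = 76/10 = 76*(⅒) = 38/5 ≈ 7.6000)
(12*0)*o - 30 = (12*0)*(38/5) - 30 = 0*(38/5) - 30 = 0 - 30 = -30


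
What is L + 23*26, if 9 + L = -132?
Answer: 457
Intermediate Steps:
L = -141 (L = -9 - 132 = -141)
L + 23*26 = -141 + 23*26 = -141 + 598 = 457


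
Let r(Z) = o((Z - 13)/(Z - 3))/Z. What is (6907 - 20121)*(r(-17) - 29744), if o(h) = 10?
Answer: 6681764812/17 ≈ 3.9304e+8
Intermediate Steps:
r(Z) = 10/Z
(6907 - 20121)*(r(-17) - 29744) = (6907 - 20121)*(10/(-17) - 29744) = -13214*(10*(-1/17) - 29744) = -13214*(-10/17 - 29744) = -13214*(-505658/17) = 6681764812/17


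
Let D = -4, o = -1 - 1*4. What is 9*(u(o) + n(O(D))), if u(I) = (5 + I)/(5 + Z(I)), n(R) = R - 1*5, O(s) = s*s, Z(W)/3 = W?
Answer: 99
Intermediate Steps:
o = -5 (o = -1 - 4 = -5)
Z(W) = 3*W
O(s) = s²
n(R) = -5 + R (n(R) = R - 5 = -5 + R)
u(I) = (5 + I)/(5 + 3*I)
9*(u(o) + n(O(D))) = 9*((5 - 5)/(5 + 3*(-5)) + (-5 + (-4)²)) = 9*(0/(5 - 15) + (-5 + 16)) = 9*(0/(-10) + 11) = 9*(-⅒*0 + 11) = 9*(0 + 11) = 9*11 = 99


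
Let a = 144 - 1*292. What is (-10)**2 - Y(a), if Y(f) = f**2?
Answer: -21804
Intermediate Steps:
a = -148 (a = 144 - 292 = -148)
(-10)**2 - Y(a) = (-10)**2 - 1*(-148)**2 = 100 - 1*21904 = 100 - 21904 = -21804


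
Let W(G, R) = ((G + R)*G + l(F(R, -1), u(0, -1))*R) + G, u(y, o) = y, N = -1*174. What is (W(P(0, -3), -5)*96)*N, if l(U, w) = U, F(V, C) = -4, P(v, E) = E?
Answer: -684864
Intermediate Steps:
N = -174
W(G, R) = G - 4*R + G*(G + R) (W(G, R) = ((G + R)*G - 4*R) + G = (G*(G + R) - 4*R) + G = (-4*R + G*(G + R)) + G = G - 4*R + G*(G + R))
(W(P(0, -3), -5)*96)*N = ((-3 + (-3)² - 4*(-5) - 3*(-5))*96)*(-174) = ((-3 + 9 + 20 + 15)*96)*(-174) = (41*96)*(-174) = 3936*(-174) = -684864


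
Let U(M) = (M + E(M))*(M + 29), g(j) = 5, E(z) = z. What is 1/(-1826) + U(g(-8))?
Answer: 620839/1826 ≈ 340.00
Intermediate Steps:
U(M) = 2*M*(29 + M) (U(M) = (M + M)*(M + 29) = (2*M)*(29 + M) = 2*M*(29 + M))
1/(-1826) + U(g(-8)) = 1/(-1826) + 2*5*(29 + 5) = -1/1826 + 2*5*34 = -1/1826 + 340 = 620839/1826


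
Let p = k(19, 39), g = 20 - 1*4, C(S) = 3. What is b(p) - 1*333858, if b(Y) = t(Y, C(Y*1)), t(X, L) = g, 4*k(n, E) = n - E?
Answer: -333842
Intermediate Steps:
k(n, E) = -E/4 + n/4 (k(n, E) = (n - E)/4 = -E/4 + n/4)
g = 16 (g = 20 - 4 = 16)
p = -5 (p = -¼*39 + (¼)*19 = -39/4 + 19/4 = -5)
t(X, L) = 16
b(Y) = 16
b(p) - 1*333858 = 16 - 1*333858 = 16 - 333858 = -333842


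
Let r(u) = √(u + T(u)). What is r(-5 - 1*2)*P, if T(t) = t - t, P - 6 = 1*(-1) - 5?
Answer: 0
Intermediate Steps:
P = 0 (P = 6 + (1*(-1) - 5) = 6 + (-1 - 5) = 6 - 6 = 0)
T(t) = 0
r(u) = √u (r(u) = √(u + 0) = √u)
r(-5 - 1*2)*P = √(-5 - 1*2)*0 = √(-5 - 2)*0 = √(-7)*0 = (I*√7)*0 = 0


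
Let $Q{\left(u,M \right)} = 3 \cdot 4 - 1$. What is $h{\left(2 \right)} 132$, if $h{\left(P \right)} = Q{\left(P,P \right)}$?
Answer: $1452$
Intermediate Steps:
$Q{\left(u,M \right)} = 11$ ($Q{\left(u,M \right)} = 12 - 1 = 11$)
$h{\left(P \right)} = 11$
$h{\left(2 \right)} 132 = 11 \cdot 132 = 1452$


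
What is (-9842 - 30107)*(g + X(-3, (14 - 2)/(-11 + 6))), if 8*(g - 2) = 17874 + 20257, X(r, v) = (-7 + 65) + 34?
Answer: -1553336967/8 ≈ -1.9417e+8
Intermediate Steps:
X(r, v) = 92 (X(r, v) = 58 + 34 = 92)
g = 38147/8 (g = 2 + (17874 + 20257)/8 = 2 + (⅛)*38131 = 2 + 38131/8 = 38147/8 ≈ 4768.4)
(-9842 - 30107)*(g + X(-3, (14 - 2)/(-11 + 6))) = (-9842 - 30107)*(38147/8 + 92) = -39949*38883/8 = -1553336967/8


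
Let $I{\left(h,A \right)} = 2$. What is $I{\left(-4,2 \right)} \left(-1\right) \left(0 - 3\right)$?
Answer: $6$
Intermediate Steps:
$I{\left(-4,2 \right)} \left(-1\right) \left(0 - 3\right) = 2 \left(-1\right) \left(0 - 3\right) = - 2 \left(0 - 3\right) = \left(-2\right) \left(-3\right) = 6$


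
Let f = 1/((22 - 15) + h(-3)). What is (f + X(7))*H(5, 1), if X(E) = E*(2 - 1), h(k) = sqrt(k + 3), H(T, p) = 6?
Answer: 300/7 ≈ 42.857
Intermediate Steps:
h(k) = sqrt(3 + k)
X(E) = E (X(E) = E*1 = E)
f = 1/7 (f = 1/((22 - 15) + sqrt(3 - 3)) = 1/(7 + sqrt(0)) = 1/(7 + 0) = 1/7 ≈ 0.14286)
(f + X(7))*H(5, 1) = (1/7 + 7)*6 = (50/7)*6 = 300/7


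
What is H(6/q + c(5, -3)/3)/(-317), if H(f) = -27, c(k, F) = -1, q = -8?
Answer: 27/317 ≈ 0.085173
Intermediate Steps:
H(6/q + c(5, -3)/3)/(-317) = -27/(-317) = -27*(-1/317) = 27/317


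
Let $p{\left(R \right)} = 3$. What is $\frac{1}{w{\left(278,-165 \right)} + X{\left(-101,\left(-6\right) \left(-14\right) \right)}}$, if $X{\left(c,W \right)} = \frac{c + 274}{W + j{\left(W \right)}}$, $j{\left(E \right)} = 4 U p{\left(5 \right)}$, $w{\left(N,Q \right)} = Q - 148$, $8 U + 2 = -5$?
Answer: $- \frac{147}{45665} \approx -0.0032191$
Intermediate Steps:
$U = - \frac{7}{8}$ ($U = - \frac{1}{4} + \frac{1}{8} \left(-5\right) = - \frac{1}{4} - \frac{5}{8} = - \frac{7}{8} \approx -0.875$)
$w{\left(N,Q \right)} = -148 + Q$
$j{\left(E \right)} = - \frac{21}{2}$ ($j{\left(E \right)} = 4 \left(- \frac{7}{8}\right) 3 = \left(- \frac{7}{2}\right) 3 = - \frac{21}{2}$)
$X{\left(c,W \right)} = \frac{274 + c}{- \frac{21}{2} + W}$ ($X{\left(c,W \right)} = \frac{c + 274}{W - \frac{21}{2}} = \frac{274 + c}{- \frac{21}{2} + W}$)
$\frac{1}{w{\left(278,-165 \right)} + X{\left(-101,\left(-6\right) \left(-14\right) \right)}} = \frac{1}{\left(-148 - 165\right) + \frac{2 \left(274 - 101\right)}{-21 + 2 \left(\left(-6\right) \left(-14\right)\right)}} = \frac{1}{-313 + 2 \frac{1}{-21 + 2 \cdot 84} \cdot 173} = \frac{1}{-313 + 2 \frac{1}{-21 + 168} \cdot 173} = \frac{1}{-313 + 2 \cdot \frac{1}{147} \cdot 173} = \frac{1}{-313 + \frac{346}{147}} = \frac{1}{- \frac{45665}{147}} = - \frac{147}{45665}$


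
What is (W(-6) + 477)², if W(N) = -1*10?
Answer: 218089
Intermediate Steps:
W(N) = -10
(W(-6) + 477)² = (-10 + 477)² = 467² = 218089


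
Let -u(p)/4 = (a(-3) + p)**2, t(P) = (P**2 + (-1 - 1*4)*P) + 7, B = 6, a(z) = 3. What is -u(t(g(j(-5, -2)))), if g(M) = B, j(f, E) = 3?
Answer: 1024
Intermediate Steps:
g(M) = 6
t(P) = 7 + P**2 - 5*P (t(P) = (P**2 + (-1 - 4)*P) + 7 = (P**2 - 5*P) + 7 = 7 + P**2 - 5*P)
u(p) = -4*(3 + p)**2
-u(t(g(j(-5, -2)))) = -(-4)*(3 + (7 + 6**2 - 5*6))**2 = -(-4)*(3 + (7 + 36 - 30))**2 = -(-4)*(3 + 13)**2 = -(-4)*16**2 = -(-4)*256 = -1*(-1024) = 1024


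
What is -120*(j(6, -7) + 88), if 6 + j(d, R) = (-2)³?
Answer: -8880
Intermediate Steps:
j(d, R) = -14 (j(d, R) = -6 + (-2)³ = -6 - 8 = -14)
-120*(j(6, -7) + 88) = -120*(-14 + 88) = -120*74 = -8880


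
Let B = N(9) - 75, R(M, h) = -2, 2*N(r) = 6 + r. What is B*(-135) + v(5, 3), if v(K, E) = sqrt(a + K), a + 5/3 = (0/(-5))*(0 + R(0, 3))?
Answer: 18225/2 + sqrt(30)/3 ≈ 9114.3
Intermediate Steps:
N(r) = 3 + r/2 (N(r) = (6 + r)/2 = 3 + r/2)
a = -5/3 (a = -5/3 + (0/(-5))*(0 - 2) = -5/3 + (0*(-1/5))*(-2) = -5/3 + 0*(-2) = -5/3 + 0 = -5/3 ≈ -1.6667)
v(K, E) = sqrt(-5/3 + K)
B = -135/2 (B = (3 + (1/2)*9) - 75 = (3 + 9/2) - 75 = 15/2 - 75 = -135/2 ≈ -67.500)
B*(-135) + v(5, 3) = -135/2*(-135) + sqrt(-15 + 9*5)/3 = 18225/2 + sqrt(-15 + 45)/3 = 18225/2 + sqrt(30)/3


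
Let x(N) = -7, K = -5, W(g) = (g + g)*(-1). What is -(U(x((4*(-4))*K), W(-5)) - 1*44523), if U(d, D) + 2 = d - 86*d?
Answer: 43930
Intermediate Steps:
W(g) = -2*g (W(g) = (2*g)*(-1) = -2*g)
U(d, D) = -2 - 85*d (U(d, D) = -2 + (d - 86*d) = -2 - 85*d)
-(U(x((4*(-4))*K), W(-5)) - 1*44523) = -((-2 - 85*(-7)) - 1*44523) = -((-2 + 595) - 44523) = -(593 - 44523) = -1*(-43930) = 43930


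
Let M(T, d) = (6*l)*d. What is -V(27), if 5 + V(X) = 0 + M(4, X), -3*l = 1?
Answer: 59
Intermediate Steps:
l = -⅓ (l = -⅓*1 = -⅓ ≈ -0.33333)
M(T, d) = -2*d (M(T, d) = (6*(-⅓))*d = -2*d)
V(X) = -5 - 2*X (V(X) = -5 + (0 - 2*X) = -5 - 2*X)
-V(27) = -(-5 - 2*27) = -(-5 - 54) = -1*(-59) = 59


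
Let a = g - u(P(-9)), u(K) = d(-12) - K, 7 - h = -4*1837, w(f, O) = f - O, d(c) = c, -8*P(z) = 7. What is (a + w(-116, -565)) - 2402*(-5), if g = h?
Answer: 158601/8 ≈ 19825.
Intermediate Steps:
P(z) = -7/8 (P(z) = -1/8*7 = -7/8)
h = 7355 (h = 7 - (-4)*1837 = 7 - 1*(-7348) = 7 + 7348 = 7355)
u(K) = -12 - K
g = 7355
a = 58929/8 (a = 7355 - (-12 - 1*(-7/8)) = 7355 - (-12 + 7/8) = 7355 - 1*(-89/8) = 7355 + 89/8 = 58929/8 ≈ 7366.1)
(a + w(-116, -565)) - 2402*(-5) = (58929/8 + (-116 - 1*(-565))) - 2402*(-5) = (58929/8 + (-116 + 565)) + 12010 = (58929/8 + 449) + 12010 = 62521/8 + 12010 = 158601/8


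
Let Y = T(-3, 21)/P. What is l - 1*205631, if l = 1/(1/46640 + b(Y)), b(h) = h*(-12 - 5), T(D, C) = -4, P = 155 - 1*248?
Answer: -652148042957/3171427 ≈ -2.0563e+5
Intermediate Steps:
P = -93 (P = 155 - 248 = -93)
Y = 4/93 (Y = -4/(-93) = -4*(-1/93) = 4/93 ≈ 0.043011)
b(h) = -17*h (b(h) = h*(-17) = -17*h)
l = -4337520/3171427 (l = 1/(1/46640 - 17*4/93) = 1/(1/46640 - 68/93) = 1/(-3171427/4337520) = -4337520/3171427 ≈ -1.3677)
l - 1*205631 = -4337520/3171427 - 1*205631 = -4337520/3171427 - 205631 = -652148042957/3171427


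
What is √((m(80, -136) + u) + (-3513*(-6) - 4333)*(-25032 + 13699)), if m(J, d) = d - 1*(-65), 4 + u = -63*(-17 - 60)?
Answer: I*√189766309 ≈ 13776.0*I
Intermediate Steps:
u = 4847 (u = -4 - 63*(-17 - 60) = -4 - 63*(-77) = -4 + 4851 = 4847)
m(J, d) = 65 + d (m(J, d) = d + 65 = 65 + d)
√((m(80, -136) + u) + (-3513*(-6) - 4333)*(-25032 + 13699)) = √(((65 - 136) + 4847) + (-3513*(-6) - 4333)*(-25032 + 13699)) = √((-71 + 4847) + (21078 - 4333)*(-11333)) = √(4776 + 16745*(-11333)) = √(4776 - 189771085) = √(-189766309) = I*√189766309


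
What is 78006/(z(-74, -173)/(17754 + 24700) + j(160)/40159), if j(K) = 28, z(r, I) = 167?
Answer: 6333010665196/375965 ≈ 1.6845e+7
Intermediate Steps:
78006/(z(-74, -173)/(17754 + 24700) + j(160)/40159) = 78006/(167/(17754 + 24700) + 28/40159) = 78006/(167/42454 + 28*(1/40159)) = 78006/(167*(1/42454) + 4/5737) = 78006/(167/42454 + 4/5737) = 78006/(1127895/243558598) = 78006*(243558598/1127895) = 6333010665196/375965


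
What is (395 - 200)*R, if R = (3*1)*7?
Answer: 4095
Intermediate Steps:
R = 21 (R = 3*7 = 21)
(395 - 200)*R = (395 - 200)*21 = 195*21 = 4095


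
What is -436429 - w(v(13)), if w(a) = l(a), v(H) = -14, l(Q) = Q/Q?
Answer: -436430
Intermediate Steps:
l(Q) = 1
w(a) = 1
-436429 - w(v(13)) = -436429 - 1*1 = -436429 - 1 = -436430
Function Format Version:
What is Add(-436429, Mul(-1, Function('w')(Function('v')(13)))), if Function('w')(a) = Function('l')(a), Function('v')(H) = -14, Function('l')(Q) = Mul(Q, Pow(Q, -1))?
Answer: -436430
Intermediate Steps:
Function('l')(Q) = 1
Function('w')(a) = 1
Add(-436429, Mul(-1, Function('w')(Function('v')(13)))) = Add(-436429, Mul(-1, 1)) = Add(-436429, -1) = -436430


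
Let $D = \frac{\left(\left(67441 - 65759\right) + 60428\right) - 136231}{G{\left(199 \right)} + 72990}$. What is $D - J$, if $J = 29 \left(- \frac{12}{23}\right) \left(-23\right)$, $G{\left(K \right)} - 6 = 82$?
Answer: $- \frac{25505265}{73078} \approx -349.01$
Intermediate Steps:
$G{\left(K \right)} = 88$ ($G{\left(K \right)} = 6 + 82 = 88$)
$J = 348$ ($J = 29 \left(\left(-12\right) \frac{1}{23}\right) \left(-23\right) = 29 \left(- \frac{12}{23}\right) \left(-23\right) = \left(- \frac{348}{23}\right) \left(-23\right) = 348$)
$D = - \frac{74121}{73078}$ ($D = \frac{\left(\left(67441 - 65759\right) + 60428\right) - 136231}{88 + 72990} = \frac{\left(1682 + 60428\right) - 136231}{73078} = \left(62110 - 136231\right) \frac{1}{73078} = \left(-74121\right) \frac{1}{73078} = - \frac{74121}{73078} \approx -1.0143$)
$D - J = - \frac{74121}{73078} - 348 = - \frac{25505265}{73078}$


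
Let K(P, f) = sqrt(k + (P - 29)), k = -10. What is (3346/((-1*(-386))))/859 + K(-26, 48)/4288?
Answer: 1673/165787 + I*sqrt(65)/4288 ≈ 0.010091 + 0.0018802*I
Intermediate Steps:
K(P, f) = sqrt(-39 + P) (K(P, f) = sqrt(-10 + (P - 29)) = sqrt(-10 + (-29 + P)) = sqrt(-39 + P))
(3346/((-1*(-386))))/859 + K(-26, 48)/4288 = (3346/((-1*(-386))))/859 + sqrt(-39 - 26)/4288 = (3346/386)*(1/859) + sqrt(-65)*(1/4288) = (3346*(1/386))*(1/859) + (I*sqrt(65))*(1/4288) = (1673/193)*(1/859) + I*sqrt(65)/4288 = 1673/165787 + I*sqrt(65)/4288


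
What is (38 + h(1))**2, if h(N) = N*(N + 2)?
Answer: 1681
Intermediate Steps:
h(N) = N*(2 + N)
(38 + h(1))**2 = (38 + 1*(2 + 1))**2 = (38 + 1*3)**2 = (38 + 3)**2 = 41**2 = 1681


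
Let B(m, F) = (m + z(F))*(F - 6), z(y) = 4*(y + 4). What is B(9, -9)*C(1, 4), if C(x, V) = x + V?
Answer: 825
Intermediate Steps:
C(x, V) = V + x
z(y) = 16 + 4*y (z(y) = 4*(4 + y) = 16 + 4*y)
B(m, F) = (-6 + F)*(16 + m + 4*F) (B(m, F) = (m + (16 + 4*F))*(F - 6) = (16 + m + 4*F)*(-6 + F) = (-6 + F)*(16 + m + 4*F))
B(9, -9)*C(1, 4) = (-96 - 8*(-9) - 6*9 + 4*(-9)² - 9*9)*(4 + 1) = (-96 + 72 - 54 + 4*81 - 81)*5 = (-96 + 72 - 54 + 324 - 81)*5 = 165*5 = 825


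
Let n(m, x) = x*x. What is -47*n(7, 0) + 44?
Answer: 44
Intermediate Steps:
n(m, x) = x²
-47*n(7, 0) + 44 = -47*0² + 44 = -47*0 + 44 = 0 + 44 = 44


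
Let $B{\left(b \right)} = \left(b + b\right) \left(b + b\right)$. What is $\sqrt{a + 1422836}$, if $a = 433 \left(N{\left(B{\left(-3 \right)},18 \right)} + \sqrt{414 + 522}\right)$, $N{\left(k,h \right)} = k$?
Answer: $\sqrt{1438424 + 2598 \sqrt{26}} \approx 1204.9$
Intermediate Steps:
$B{\left(b \right)} = 4 b^{2}$ ($B{\left(b \right)} = 2 b 2 b = 4 b^{2}$)
$a = 15588 + 2598 \sqrt{26}$ ($a = 433 \left(4 \left(-3\right)^{2} + \sqrt{414 + 522}\right) = 433 \left(4 \cdot 9 + \sqrt{936}\right) = 433 \left(36 + 6 \sqrt{26}\right) = 15588 + 2598 \sqrt{26} \approx 28835.0$)
$\sqrt{a + 1422836} = \sqrt{\left(15588 + 2598 \sqrt{26}\right) + 1422836} = \sqrt{1438424 + 2598 \sqrt{26}}$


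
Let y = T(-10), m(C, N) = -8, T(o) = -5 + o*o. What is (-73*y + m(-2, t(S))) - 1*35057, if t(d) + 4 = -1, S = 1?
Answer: -42000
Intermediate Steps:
T(o) = -5 + o**2
t(d) = -5 (t(d) = -4 - 1 = -5)
y = 95 (y = -5 + (-10)**2 = -5 + 100 = 95)
(-73*y + m(-2, t(S))) - 1*35057 = (-73*95 - 8) - 1*35057 = (-6935 - 8) - 35057 = -6943 - 35057 = -42000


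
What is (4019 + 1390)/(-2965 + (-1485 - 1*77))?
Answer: -601/503 ≈ -1.1948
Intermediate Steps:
(4019 + 1390)/(-2965 + (-1485 - 1*77)) = 5409/(-2965 + (-1485 - 77)) = 5409/(-2965 - 1562) = 5409/(-4527) = 5409*(-1/4527) = -601/503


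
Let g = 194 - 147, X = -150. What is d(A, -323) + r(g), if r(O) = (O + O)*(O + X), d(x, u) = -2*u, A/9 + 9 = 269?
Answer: -9036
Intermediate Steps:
A = 2340 (A = -81 + 9*269 = -81 + 2421 = 2340)
g = 47
r(O) = 2*O*(-150 + O) (r(O) = (O + O)*(O - 150) = (2*O)*(-150 + O) = 2*O*(-150 + O))
d(A, -323) + r(g) = -2*(-323) + 2*47*(-150 + 47) = 646 + 2*47*(-103) = 646 - 9682 = -9036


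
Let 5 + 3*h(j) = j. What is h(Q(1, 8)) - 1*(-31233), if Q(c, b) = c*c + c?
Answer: 31232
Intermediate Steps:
Q(c, b) = c + c**2 (Q(c, b) = c**2 + c = c + c**2)
h(j) = -5/3 + j/3
h(Q(1, 8)) - 1*(-31233) = (-5/3 + (1*(1 + 1))/3) - 1*(-31233) = (-5/3 + (1*2)/3) + 31233 = (-5/3 + (1/3)*2) + 31233 = (-5/3 + 2/3) + 31233 = -1 + 31233 = 31232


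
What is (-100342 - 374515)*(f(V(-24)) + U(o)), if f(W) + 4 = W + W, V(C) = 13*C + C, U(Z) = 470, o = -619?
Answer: 97820542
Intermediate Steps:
V(C) = 14*C
f(W) = -4 + 2*W (f(W) = -4 + (W + W) = -4 + 2*W)
(-100342 - 374515)*(f(V(-24)) + U(o)) = (-100342 - 374515)*((-4 + 2*(14*(-24))) + 470) = -474857*((-4 + 2*(-336)) + 470) = -474857*((-4 - 672) + 470) = -474857*(-676 + 470) = -474857*(-206) = 97820542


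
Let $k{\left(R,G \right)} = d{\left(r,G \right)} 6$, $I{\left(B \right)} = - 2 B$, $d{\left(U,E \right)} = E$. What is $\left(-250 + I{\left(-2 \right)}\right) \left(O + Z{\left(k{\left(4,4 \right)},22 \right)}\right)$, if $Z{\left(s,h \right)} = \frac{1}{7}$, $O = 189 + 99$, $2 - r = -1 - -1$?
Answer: $- \frac{496182}{7} \approx -70883.0$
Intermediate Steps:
$r = 2$ ($r = 2 - \left(-1 - -1\right) = 2 - \left(-1 + 1\right) = 2 - 0 = 2 + 0 = 2$)
$k{\left(R,G \right)} = 6 G$ ($k{\left(R,G \right)} = G 6 = 6 G$)
$O = 288$
$Z{\left(s,h \right)} = \frac{1}{7}$
$\left(-250 + I{\left(-2 \right)}\right) \left(O + Z{\left(k{\left(4,4 \right)},22 \right)}\right) = \left(-250 - -4\right) \left(288 + \frac{1}{7}\right) = \left(-250 + 4\right) \frac{2017}{7} = \left(-246\right) \frac{2017}{7} = - \frac{496182}{7}$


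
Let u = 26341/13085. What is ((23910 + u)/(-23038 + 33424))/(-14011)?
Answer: -312888691/1904106248910 ≈ -0.00016432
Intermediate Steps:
u = 26341/13085 (u = 26341*(1/13085) = 26341/13085 ≈ 2.0131)
((23910 + u)/(-23038 + 33424))/(-14011) = ((23910 + 26341/13085)/(-23038 + 33424))/(-14011) = ((312888691/13085)/10386)*(-1/14011) = ((312888691/13085)*(1/10386))*(-1/14011) = (312888691/135900810)*(-1/14011) = -312888691/1904106248910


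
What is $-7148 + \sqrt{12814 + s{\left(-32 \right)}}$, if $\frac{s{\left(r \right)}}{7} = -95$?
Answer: $-7148 + \sqrt{12149} \approx -7037.8$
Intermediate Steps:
$s{\left(r \right)} = -665$ ($s{\left(r \right)} = 7 \left(-95\right) = -665$)
$-7148 + \sqrt{12814 + s{\left(-32 \right)}} = -7148 + \sqrt{12814 - 665} = -7148 + \sqrt{12149}$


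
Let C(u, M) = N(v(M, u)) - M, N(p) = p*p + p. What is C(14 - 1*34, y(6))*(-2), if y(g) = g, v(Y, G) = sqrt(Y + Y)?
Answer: -12 - 4*sqrt(3) ≈ -18.928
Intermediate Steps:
v(Y, G) = sqrt(2)*sqrt(Y) (v(Y, G) = sqrt(2*Y) = sqrt(2)*sqrt(Y))
N(p) = p + p**2 (N(p) = p**2 + p = p + p**2)
C(u, M) = -M + sqrt(2)*sqrt(M)*(1 + sqrt(2)*sqrt(M)) (C(u, M) = (sqrt(2)*sqrt(M))*(1 + sqrt(2)*sqrt(M)) - M = sqrt(2)*sqrt(M)*(1 + sqrt(2)*sqrt(M)) - M = -M + sqrt(2)*sqrt(M)*(1 + sqrt(2)*sqrt(M)))
C(14 - 1*34, y(6))*(-2) = (6 + sqrt(2)*sqrt(6))*(-2) = (6 + 2*sqrt(3))*(-2) = -12 - 4*sqrt(3)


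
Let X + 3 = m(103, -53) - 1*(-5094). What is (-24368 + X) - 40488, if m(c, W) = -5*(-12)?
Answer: -59705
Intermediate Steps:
m(c, W) = 60
X = 5151 (X = -3 + (60 - 1*(-5094)) = -3 + (60 + 5094) = -3 + 5154 = 5151)
(-24368 + X) - 40488 = (-24368 + 5151) - 40488 = -19217 - 40488 = -59705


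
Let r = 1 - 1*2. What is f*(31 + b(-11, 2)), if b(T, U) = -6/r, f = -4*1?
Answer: -148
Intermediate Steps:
r = -1 (r = 1 - 2 = -1)
f = -4
b(T, U) = 6 (b(T, U) = -6/(-1) = -6*(-1) = 6)
f*(31 + b(-11, 2)) = -4*(31 + 6) = -4*37 = -148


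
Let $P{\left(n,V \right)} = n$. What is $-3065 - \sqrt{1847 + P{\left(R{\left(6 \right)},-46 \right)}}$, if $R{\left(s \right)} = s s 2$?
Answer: $-3065 - \sqrt{1919} \approx -3108.8$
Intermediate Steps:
$R{\left(s \right)} = 2 s^{2}$ ($R{\left(s \right)} = s^{2} \cdot 2 = 2 s^{2}$)
$-3065 - \sqrt{1847 + P{\left(R{\left(6 \right)},-46 \right)}} = -3065 - \sqrt{1847 + 2 \cdot 6^{2}} = -3065 - \sqrt{1847 + 2 \cdot 36} = -3065 - \sqrt{1847 + 72} = -3065 - \sqrt{1919}$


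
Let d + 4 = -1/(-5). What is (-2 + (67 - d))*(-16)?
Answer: -5504/5 ≈ -1100.8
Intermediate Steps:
d = -19/5 (d = -4 - 1/(-5) = -4 - 1*(-⅕) = -4 + ⅕ = -19/5 ≈ -3.8000)
(-2 + (67 - d))*(-16) = (-2 + (67 - 1*(-19/5)))*(-16) = (-2 + (67 + 19/5))*(-16) = (-2 + 354/5)*(-16) = (344/5)*(-16) = -5504/5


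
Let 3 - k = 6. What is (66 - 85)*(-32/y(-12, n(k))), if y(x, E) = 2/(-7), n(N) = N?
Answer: -2128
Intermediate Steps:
k = -3 (k = 3 - 1*6 = 3 - 6 = -3)
y(x, E) = -2/7 (y(x, E) = 2*(-1/7) = -2/7)
(66 - 85)*(-32/y(-12, n(k))) = (66 - 85)*(-32/(-2/7)) = -(-608)*(-7)/2 = -19*112 = -2128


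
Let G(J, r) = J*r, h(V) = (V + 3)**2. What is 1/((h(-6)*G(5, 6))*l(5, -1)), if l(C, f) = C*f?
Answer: -1/1350 ≈ -0.00074074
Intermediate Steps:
h(V) = (3 + V)**2
1/((h(-6)*G(5, 6))*l(5, -1)) = 1/(((3 - 6)**2*(5*6))*(5*(-1))) = 1/(((-3)**2*30)*(-5)) = 1/((9*30)*(-5)) = 1/(270*(-5)) = 1/(-1350) = -1/1350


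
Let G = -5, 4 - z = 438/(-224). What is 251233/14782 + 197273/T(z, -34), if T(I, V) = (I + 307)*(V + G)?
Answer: 16830725005/20206831398 ≈ 0.83292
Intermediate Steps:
z = 667/112 (z = 4 - 438/(-224) = 4 - 438*(-1)/224 = 4 - 1*(-219/112) = 4 + 219/112 = 667/112 ≈ 5.9554)
T(I, V) = (-5 + V)*(307 + I) (T(I, V) = (I + 307)*(V - 5) = (307 + I)*(-5 + V) = (-5 + V)*(307 + I))
251233/14782 + 197273/T(z, -34) = 251233/14782 + 197273/(-1535 - 5*667/112 + 307*(-34) + (667/112)*(-34)) = 251233*(1/14782) + 197273/(-1535 - 3335/112 - 10438 - 11339/56) = 251233/14782 + 197273/(-1366989/112) = 251233/14782 + 197273*(-112/1366989) = 251233/14782 - 22094576/1366989 = 16830725005/20206831398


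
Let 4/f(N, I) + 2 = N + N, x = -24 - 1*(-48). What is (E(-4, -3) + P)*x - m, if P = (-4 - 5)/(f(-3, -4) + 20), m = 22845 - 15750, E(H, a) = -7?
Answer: -94563/13 ≈ -7274.1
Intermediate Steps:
x = 24 (x = -24 + 48 = 24)
f(N, I) = 4/(-2 + 2*N) (f(N, I) = 4/(-2 + (N + N)) = 4/(-2 + 2*N))
m = 7095
P = -6/13 (P = (-4 - 5)/(2/(-1 - 3) + 20) = -9/(2/(-4) + 20) = -9/(2*(-¼) + 20) = -9/(-½ + 20) = -9/39/2 = -9*2/39 = -6/13 ≈ -0.46154)
(E(-4, -3) + P)*x - m = (-7 - 6/13)*24 - 1*7095 = -97/13*24 - 7095 = -2328/13 - 7095 = -94563/13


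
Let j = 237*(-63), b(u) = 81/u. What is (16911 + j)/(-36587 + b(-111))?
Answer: -36630/676873 ≈ -0.054116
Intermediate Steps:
j = -14931
(16911 + j)/(-36587 + b(-111)) = (16911 - 14931)/(-36587 + 81/(-111)) = 1980/(-36587 + 81*(-1/111)) = 1980/(-36587 - 27/37) = 1980/(-1353746/37) = 1980*(-37/1353746) = -36630/676873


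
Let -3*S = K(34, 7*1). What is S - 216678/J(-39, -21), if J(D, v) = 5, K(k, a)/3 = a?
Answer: -216713/5 ≈ -43343.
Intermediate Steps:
K(k, a) = 3*a
S = -7 ≈ -7.0000
S - 216678/J(-39, -21) = -7 - 216678/5 = -216713/5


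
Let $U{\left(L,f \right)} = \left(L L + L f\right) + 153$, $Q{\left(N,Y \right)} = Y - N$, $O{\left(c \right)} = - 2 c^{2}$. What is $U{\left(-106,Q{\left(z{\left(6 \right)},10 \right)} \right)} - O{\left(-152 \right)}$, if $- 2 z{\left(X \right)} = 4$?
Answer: $56325$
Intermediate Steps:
$z{\left(X \right)} = -2$ ($z{\left(X \right)} = \left(- \frac{1}{2}\right) 4 = -2$)
$U{\left(L,f \right)} = 153 + L^{2} + L f$ ($U{\left(L,f \right)} = \left(L^{2} + L f\right) + 153 = 153 + L^{2} + L f$)
$U{\left(-106,Q{\left(z{\left(6 \right)},10 \right)} \right)} - O{\left(-152 \right)} = \left(153 + \left(-106\right)^{2} - 106 \left(10 - -2\right)\right) - - 2 \left(-152\right)^{2} = \left(153 + 11236 - 106 \left(10 + 2\right)\right) - \left(-2\right) 23104 = \left(153 + 11236 - 1272\right) - -46208 = \left(153 + 11236 - 1272\right) + 46208 = 10117 + 46208 = 56325$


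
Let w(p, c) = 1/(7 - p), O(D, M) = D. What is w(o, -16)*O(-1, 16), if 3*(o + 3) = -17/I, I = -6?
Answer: -18/163 ≈ -0.11043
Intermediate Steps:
o = -37/18 (o = -3 + (-17/(-6))/3 = -3 + (-17*(-1/6))/3 = -3 + (1/3)*(17/6) = -3 + 17/18 = -37/18 ≈ -2.0556)
w(o, -16)*O(-1, 16) = -1/(-7 - 37/18)*(-1) = -1/(-163/18)*(-1) = -1*(-18/163)*(-1) = (18/163)*(-1) = -18/163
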